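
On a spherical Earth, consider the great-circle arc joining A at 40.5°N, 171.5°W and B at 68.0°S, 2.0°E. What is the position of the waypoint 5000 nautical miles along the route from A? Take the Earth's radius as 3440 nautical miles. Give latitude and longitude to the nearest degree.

Write both endpoints as unit vectors p₁, p₂ with components (cos φ cos λ, cos φ sin λ, sin φ).
The central angle between the endpoints is δ = arccos(p₁·p₂) ≈ 2.658 rad (152.3°). The total great-circle distance is δ·R ≈ 2.658 × 3440 ≈ 9142 nmi, so the target fraction is f = 5000/9142 ≈ 0.547.
Interpolate at f ≈ 0.547 with slerp weights a = sin((1−f)δ)/sin δ ≈ 2.007, b = sin(fδ)/sin δ ≈ 2.135.
p = a·p₁ + b·p₂ ≈ (-0.710, -0.198, -0.676); φ = arcsin(p_z) ≈ -42.53°, λ = atan2(p_y, p_x) ≈ -164.44°.

≈ 43°S, 164°W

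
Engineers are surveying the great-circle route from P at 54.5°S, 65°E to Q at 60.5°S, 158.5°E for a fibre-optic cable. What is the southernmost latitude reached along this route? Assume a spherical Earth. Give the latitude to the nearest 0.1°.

≈ 66.7°S

The great circle lies in the plane with unit normal n̂ = (p₁ × p₂)/|p₁ × p₂|.
Here n̂_z ≈ +0.395; the vertex latitude is φ_max = arccos|n̂_z| ≈ 66.7°.
Check via Clairaut: cos φ_max = |cos φ₁| · sin C = cos(54.5°)·sin(137.2°) ≈ 0.395, again giving ≈ 66.7°.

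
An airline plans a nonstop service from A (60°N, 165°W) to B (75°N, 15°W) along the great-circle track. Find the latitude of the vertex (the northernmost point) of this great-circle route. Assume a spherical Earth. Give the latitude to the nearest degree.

≈ 85°N

The great circle lies in the plane with unit normal n̂ = (p₁ × p₂)/|p₁ × p₂|.
Here n̂_z ≈ +0.094; the vertex latitude is φ_max = arccos|n̂_z| ≈ 84.6°.
Check via Clairaut: cos φ_max = |cos φ₁| · sin C = cos(60.0°)·sin(10.8°) ≈ 0.094, again giving ≈ 84.6°.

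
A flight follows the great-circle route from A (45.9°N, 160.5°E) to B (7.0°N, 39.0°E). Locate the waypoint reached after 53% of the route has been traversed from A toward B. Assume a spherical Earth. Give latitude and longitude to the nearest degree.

≈ (42°N, 79°E)

The haversine formula gives a central angle δ ≈ 1.848 rad (105.9°) between the endpoints.
Interpolate at f = 0.53 with slerp weights a = sin((1−f)δ)/sin δ ≈ 0.794, b = sin(fδ)/sin δ ≈ 0.863.
p = a·p₁ + b·p₂ ≈ (0.145, 0.723, 0.675); φ = arcsin(p_z) ≈ 42.46°, λ = atan2(p_y, p_x) ≈ 78.66°.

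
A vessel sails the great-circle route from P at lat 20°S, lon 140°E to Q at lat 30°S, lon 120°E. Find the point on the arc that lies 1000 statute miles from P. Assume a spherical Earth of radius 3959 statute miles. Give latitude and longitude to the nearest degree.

Write both endpoints as unit vectors p₁, p₂ with components (cos φ cos λ, cos φ sin λ, sin φ).
The central angle between the endpoints is δ = arccos(p₁·p₂) ≈ 0.360 rad (20.7°). The total great-circle distance is δ·R ≈ 0.360 × 3959 ≈ 1427 mi, so the target fraction is f = 1000/1427 ≈ 0.701.
Interpolate at f ≈ 0.701 with slerp weights a = sin((1−f)δ)/sin δ ≈ 0.305, b = sin(fδ)/sin δ ≈ 0.709.
p = a·p₁ + b·p₂ ≈ (-0.527, 0.716, -0.459); φ = arcsin(p_z) ≈ -27.30°, λ = atan2(p_y, p_x) ≈ 126.34°.

≈ lat 27°S, lon 126°E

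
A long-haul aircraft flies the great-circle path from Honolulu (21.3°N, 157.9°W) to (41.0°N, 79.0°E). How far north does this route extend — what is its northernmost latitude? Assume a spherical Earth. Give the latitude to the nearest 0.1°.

≈ 53.5°N

The great circle lies in the plane with unit normal n̂ = (p₁ × p₂)/|p₁ × p₂|.
Here n̂_z ≈ -0.595; the vertex latitude is φ_max = arccos|n̂_z| ≈ 53.5°.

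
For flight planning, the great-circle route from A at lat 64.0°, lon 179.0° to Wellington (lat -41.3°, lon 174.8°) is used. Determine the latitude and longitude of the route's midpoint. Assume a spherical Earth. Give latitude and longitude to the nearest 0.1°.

The haversine formula gives a central angle δ ≈ 1.839 rad (105.4°) between the endpoints.
Interpolate at f = 1/2 with slerp weights a = sin((1−f)δ)/sin δ ≈ 0.825, b = sin(fδ)/sin δ ≈ 0.825.
p = a·p₁ + b·p₂ ≈ (-0.978, 0.062, 0.197); φ = arcsin(p_z) ≈ 11.36°, λ = atan2(p_y, p_x) ≈ 176.35°.

≈ lat 11.4°, lon 176.3°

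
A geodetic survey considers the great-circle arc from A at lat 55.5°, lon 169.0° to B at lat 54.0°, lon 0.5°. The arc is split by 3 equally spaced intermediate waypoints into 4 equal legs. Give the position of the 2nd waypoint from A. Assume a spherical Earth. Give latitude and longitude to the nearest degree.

Convert each endpoint to a unit vector on the sphere (x = cos φ cos λ, y = cos φ sin λ, z = sin φ).
The central angle between the endpoints is δ = arccos(p₁·p₂) ≈ 1.223 rad (70.1°).
Interpolate at f = 2/4 with slerp weights a = sin((1−f)δ)/sin δ ≈ 0.611, b = sin(fδ)/sin δ ≈ 0.611.
p = a·p₁ + b·p₂ ≈ (0.019, 0.069, 0.997); φ = arcsin(p_z) ≈ 85.88°, λ = atan2(p_y, p_x) ≈ 74.33°.

≈ lat 86°, lon 74°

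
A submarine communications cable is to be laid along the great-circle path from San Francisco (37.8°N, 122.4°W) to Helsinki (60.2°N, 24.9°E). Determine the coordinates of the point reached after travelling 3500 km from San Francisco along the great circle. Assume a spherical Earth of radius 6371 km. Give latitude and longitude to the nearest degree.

≈ 67°N, 101°W

The haversine formula gives a central angle δ ≈ 1.368 rad (78.4°) between the endpoints. The total great-circle distance is δ·R ≈ 1.368 × 6371 ≈ 8716 km, so the target fraction is f = 3500/8716 ≈ 0.402.
Interpolate at f ≈ 0.402 with slerp weights a = sin((1−f)δ)/sin δ ≈ 0.745, b = sin(fδ)/sin δ ≈ 0.533.
p = a·p₁ + b·p₂ ≈ (-0.075, -0.386, 0.919); φ = arcsin(p_z) ≈ 66.85°, λ = atan2(p_y, p_x) ≈ -101.05°.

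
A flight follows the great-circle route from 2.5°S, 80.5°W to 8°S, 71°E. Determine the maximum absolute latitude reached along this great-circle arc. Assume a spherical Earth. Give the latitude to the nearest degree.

The great circle lies in the plane with unit normal n̂ = (p₁ × p₂)/|p₁ × p₂|.
Here n̂_z ≈ +0.936; the vertex latitude is φ_max = arccos|n̂_z| ≈ 20.7°.
Check via Clairaut: cos φ_max = |cos φ₁| · sin C = cos(2.5°)·sin(110.5°) ≈ 0.936, again giving ≈ 20.7°.

≈ 21°S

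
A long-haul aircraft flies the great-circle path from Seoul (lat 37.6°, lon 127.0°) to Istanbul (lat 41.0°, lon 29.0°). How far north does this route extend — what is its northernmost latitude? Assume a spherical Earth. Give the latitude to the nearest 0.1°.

≈ 51.4°

The great circle lies in the plane with unit normal n̂ = (p₁ × p₂)/|p₁ × p₂|.
Here n̂_z ≈ -0.624; the vertex latitude is φ_max = arccos|n̂_z| ≈ 51.4°.
Check via Clairaut: cos φ_max = |cos φ₁| · sin C = cos(37.6°)·sin(52.0°) ≈ 0.624, again giving ≈ 51.4°.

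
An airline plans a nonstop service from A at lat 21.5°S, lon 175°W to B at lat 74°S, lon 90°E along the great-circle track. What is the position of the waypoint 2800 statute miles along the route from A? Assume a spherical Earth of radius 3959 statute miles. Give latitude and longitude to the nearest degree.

≈ lat 59°S, lon 163°E

Write both endpoints as unit vectors p₁, p₂ with components (cos φ cos λ, cos φ sin λ, sin φ).
The central angle between the endpoints is δ = arccos(p₁·p₂) ≈ 1.235 rad (70.7°). The total great-circle distance is δ·R ≈ 1.235 × 3959 ≈ 4888 mi, so the target fraction is f = 2800/4888 ≈ 0.573.
Interpolate at f ≈ 0.573 with slerp weights a = sin((1−f)δ)/sin δ ≈ 0.533, b = sin(fδ)/sin δ ≈ 0.688.
p = a·p₁ + b·p₂ ≈ (-0.494, 0.146, -0.857); φ = arcsin(p_z) ≈ -58.98°, λ = atan2(p_y, p_x) ≈ 163.48°.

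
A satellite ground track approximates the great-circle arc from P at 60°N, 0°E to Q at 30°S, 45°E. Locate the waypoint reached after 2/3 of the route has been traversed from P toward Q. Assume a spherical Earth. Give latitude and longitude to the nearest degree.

Convert each endpoint to a unit vector on the sphere (x = cos φ cos λ, y = cos φ sin λ, z = sin φ).
The central angle between the endpoints is δ = arccos(p₁·p₂) ≈ 1.698 rad (97.3°).
Interpolate at f = 2/3 with slerp weights a = sin((1−f)δ)/sin δ ≈ 0.541, b = sin(fδ)/sin δ ≈ 0.913.
p = a·p₁ + b·p₂ ≈ (0.829, 0.559, 0.012); φ = arcsin(p_z) ≈ 0.68°, λ = atan2(p_y, p_x) ≈ 33.98°.

≈ 1°N, 34°E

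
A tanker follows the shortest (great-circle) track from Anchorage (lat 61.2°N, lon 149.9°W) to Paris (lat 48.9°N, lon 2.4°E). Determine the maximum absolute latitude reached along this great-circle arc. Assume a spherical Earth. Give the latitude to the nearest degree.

The great circle lies in the plane with unit normal n̂ = (p₁ × p₂)/|p₁ × p₂|.
Here n̂_z ≈ +0.159; the vertex latitude is φ_max = arccos|n̂_z| ≈ 80.8°.
Check via Clairaut: cos φ_max = |cos φ₁| · sin C = cos(61.2°)·sin(19.3°) ≈ 0.159, again giving ≈ 80.8°.

≈ 81°N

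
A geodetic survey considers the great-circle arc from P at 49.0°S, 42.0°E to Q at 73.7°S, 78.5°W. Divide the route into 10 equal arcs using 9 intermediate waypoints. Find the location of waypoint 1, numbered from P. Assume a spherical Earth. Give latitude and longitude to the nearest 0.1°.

The haversine formula gives a central angle δ ≈ 0.888 rad (50.9°) between the endpoints.
Interpolate at f = 1/10 with slerp weights a = sin((1−f)δ)/sin δ ≈ 0.924, b = sin(fδ)/sin δ ≈ 0.114.
p = a·p₁ + b·p₂ ≈ (0.457, 0.374, -0.807); φ = arcsin(p_z) ≈ -53.81°, λ = atan2(p_y, p_x) ≈ 39.32°.

≈ 53.8°S, 39.3°E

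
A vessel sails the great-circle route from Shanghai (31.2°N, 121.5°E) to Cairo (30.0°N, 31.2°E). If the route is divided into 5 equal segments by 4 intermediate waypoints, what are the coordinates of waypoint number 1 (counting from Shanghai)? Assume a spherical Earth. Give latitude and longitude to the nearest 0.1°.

≈ 36.8°N, 104.6°E

From cos δ = sin φ₁ sin φ₂ + cos φ₁ cos φ₂ cos Δλ, the central angle is δ ≈ 1.313 rad (75.2°).
Interpolate at f = 1/5 with slerp weights a = sin((1−f)δ)/sin δ ≈ 0.897, b = sin(fδ)/sin δ ≈ 0.268.
p = a·p₁ + b·p₂ ≈ (-0.202, 0.775, 0.599); φ = arcsin(p_z) ≈ 36.80°, λ = atan2(p_y, p_x) ≈ 104.62°.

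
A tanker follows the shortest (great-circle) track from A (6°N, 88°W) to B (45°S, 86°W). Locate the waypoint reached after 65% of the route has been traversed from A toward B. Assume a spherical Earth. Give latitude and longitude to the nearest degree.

The haversine formula gives a central angle δ ≈ 0.891 rad (51.0°) between the endpoints.
Interpolate at f = 0.65 with slerp weights a = sin((1−f)δ)/sin δ ≈ 0.394, b = sin(fδ)/sin δ ≈ 0.704.
p = a·p₁ + b·p₂ ≈ (0.048, -0.888, -0.456); φ = arcsin(p_z) ≈ -27.15°, λ = atan2(p_y, p_x) ≈ -86.88°.

≈ (27°S, 87°W)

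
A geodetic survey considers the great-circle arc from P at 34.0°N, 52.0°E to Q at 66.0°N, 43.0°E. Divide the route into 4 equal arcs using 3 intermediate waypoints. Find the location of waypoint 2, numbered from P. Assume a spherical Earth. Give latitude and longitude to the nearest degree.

From cos δ = sin φ₁ sin φ₂ + cos φ₁ cos φ₂ cos Δλ, the central angle is δ ≈ 0.566 rad (32.4°).
Interpolate at f = 2/4 with slerp weights a = sin((1−f)δ)/sin δ ≈ 0.521, b = sin(fδ)/sin δ ≈ 0.521.
p = a·p₁ + b·p₂ ≈ (0.421, 0.485, 0.767); φ = arcsin(p_z) ≈ 50.08°, λ = atan2(p_y, p_x) ≈ 49.04°.

≈ 50°N, 49°E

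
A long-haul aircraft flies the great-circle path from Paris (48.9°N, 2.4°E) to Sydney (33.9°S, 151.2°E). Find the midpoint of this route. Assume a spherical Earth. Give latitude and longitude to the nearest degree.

Write both endpoints as unit vectors p₁, p₂ with components (cos φ cos λ, cos φ sin λ, sin φ).
The central angle between the endpoints is δ = arccos(p₁·p₂) ≈ 2.662 rad (152.5°).
Interpolate at f = 1/2 with slerp weights a = sin((1−f)δ)/sin δ ≈ 2.104, b = sin(fδ)/sin δ ≈ 2.104.
p = a·p₁ + b·p₂ ≈ (-0.148, 0.899, 0.412); φ = arcsin(p_z) ≈ 24.33°, λ = atan2(p_y, p_x) ≈ 99.37°.

≈ 24°N, 99°E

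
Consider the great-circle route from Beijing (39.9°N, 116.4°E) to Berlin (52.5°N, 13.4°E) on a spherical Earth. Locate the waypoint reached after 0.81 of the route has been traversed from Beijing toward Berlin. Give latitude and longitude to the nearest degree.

≈ 58°N, 33°E

From cos δ = sin φ₁ sin φ₂ + cos φ₁ cos φ₂ cos Δλ, the central angle is δ ≈ 1.155 rad (66.2°).
Interpolate at f = 0.81 with slerp weights a = sin((1−f)δ)/sin δ ≈ 0.238, b = sin(fδ)/sin δ ≈ 0.880.
p = a·p₁ + b·p₂ ≈ (0.440, 0.288, 0.851); φ = arcsin(p_z) ≈ 58.29°, λ = atan2(p_y, p_x) ≈ 33.18°.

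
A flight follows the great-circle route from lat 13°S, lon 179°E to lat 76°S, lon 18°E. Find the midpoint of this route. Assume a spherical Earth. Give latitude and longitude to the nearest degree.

The haversine formula gives a central angle δ ≈ 1.575 rad (90.3°) between the endpoints.
Interpolate at f = 1/2 with slerp weights a = sin((1−f)δ)/sin δ ≈ 0.709, b = sin(fδ)/sin δ ≈ 0.709.
p = a·p₁ + b·p₂ ≈ (-0.527, 0.065, -0.847); φ = arcsin(p_z) ≈ -57.90°, λ = atan2(p_y, p_x) ≈ 172.97°.

≈ lat 58°S, lon 173°E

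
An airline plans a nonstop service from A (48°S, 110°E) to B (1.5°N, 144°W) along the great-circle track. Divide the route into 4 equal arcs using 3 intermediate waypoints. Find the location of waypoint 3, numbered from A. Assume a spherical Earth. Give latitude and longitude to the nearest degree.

Convert each endpoint to a unit vector on the sphere (x = cos φ cos λ, y = cos φ sin λ, z = sin φ).
The central angle between the endpoints is δ = arccos(p₁·p₂) ≈ 1.776 rad (101.8°).
Interpolate at f = 3/4 with slerp weights a = sin((1−f)δ)/sin δ ≈ 0.439, b = sin(fδ)/sin δ ≈ 0.992.
p = a·p₁ + b·p₂ ≈ (-0.903, -0.307, -0.300); φ = arcsin(p_z) ≈ -17.46°, λ = atan2(p_y, p_x) ≈ -161.21°.

≈ (17°S, 161°W)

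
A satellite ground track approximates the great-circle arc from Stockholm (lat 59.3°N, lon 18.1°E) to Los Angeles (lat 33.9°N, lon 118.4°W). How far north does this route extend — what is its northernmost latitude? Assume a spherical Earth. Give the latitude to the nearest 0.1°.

The great circle lies in the plane with unit normal n̂ = (p₁ × p₂)/|p₁ × p₂|.
Here n̂_z ≈ -0.296; the vertex latitude is φ_max = arccos|n̂_z| ≈ 72.8°.

≈ 72.8°N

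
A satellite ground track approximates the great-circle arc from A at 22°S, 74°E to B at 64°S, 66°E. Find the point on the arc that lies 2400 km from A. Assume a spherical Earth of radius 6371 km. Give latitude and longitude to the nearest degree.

≈ 43°S, 71°E

Write both endpoints as unit vectors p₁, p₂ with components (cos φ cos λ, cos φ sin λ, sin φ).
The central angle between the endpoints is δ = arccos(p₁·p₂) ≈ 0.739 rad (42.3°). The total great-circle distance is δ·R ≈ 0.739 × 6371 ≈ 4708 km, so the target fraction is f = 2400/4708 ≈ 0.510.
Interpolate at f ≈ 0.510 with slerp weights a = sin((1−f)δ)/sin δ ≈ 0.526, b = sin(fδ)/sin δ ≈ 0.546.
p = a·p₁ + b·p₂ ≈ (0.232, 0.688, -0.688); φ = arcsin(p_z) ≈ -43.47°, λ = atan2(p_y, p_x) ≈ 71.37°.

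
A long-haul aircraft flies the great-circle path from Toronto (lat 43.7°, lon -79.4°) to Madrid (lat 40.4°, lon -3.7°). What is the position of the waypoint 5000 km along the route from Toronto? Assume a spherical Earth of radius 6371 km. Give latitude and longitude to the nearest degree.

Write both endpoints as unit vectors p₁, p₂ with components (cos φ cos λ, cos φ sin λ, sin φ).
The central angle between the endpoints is δ = arccos(p₁·p₂) ≈ 0.947 rad (54.3°). The total great-circle distance is δ·R ≈ 0.947 × 6371 ≈ 6036 km, so the target fraction is f = 5000/6036 ≈ 0.828.
Interpolate at f ≈ 0.828 with slerp weights a = sin((1−f)δ)/sin δ ≈ 0.199, b = sin(fδ)/sin δ ≈ 0.870.
p = a·p₁ + b·p₂ ≈ (0.688, -0.184, 0.702); φ = arcsin(p_z) ≈ 44.58°, λ = atan2(p_y, p_x) ≈ -15.01°.

≈ lat 45°, lon -15°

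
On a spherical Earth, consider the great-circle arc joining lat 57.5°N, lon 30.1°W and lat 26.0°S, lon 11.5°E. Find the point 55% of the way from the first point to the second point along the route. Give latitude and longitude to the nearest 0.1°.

≈ lat 12.4°N, lon 2.3°W

From cos δ = sin φ₁ sin φ₂ + cos φ₁ cos φ₂ cos Δλ, the central angle is δ ≈ 1.579 rad (90.5°).
Interpolate at f = 0.55 with slerp weights a = sin((1−f)δ)/sin δ ≈ 0.652, b = sin(fδ)/sin δ ≈ 0.763.
p = a·p₁ + b·p₂ ≈ (0.976, -0.039, 0.216); φ = arcsin(p_z) ≈ 12.45°, λ = atan2(p_y, p_x) ≈ -2.29°.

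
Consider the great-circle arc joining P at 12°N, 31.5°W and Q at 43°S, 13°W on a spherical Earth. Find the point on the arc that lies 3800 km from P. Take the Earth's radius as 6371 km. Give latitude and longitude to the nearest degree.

Convert each endpoint to a unit vector on the sphere (x = cos φ cos λ, y = cos φ sin λ, z = sin φ).
The central angle between the endpoints is δ = arccos(p₁·p₂) ≈ 1.004 rad (57.5°). The total great-circle distance is δ·R ≈ 1.004 × 6371 ≈ 6399 km, so the target fraction is f = 3800/6399 ≈ 0.594.
Interpolate at f ≈ 0.594 with slerp weights a = sin((1−f)δ)/sin δ ≈ 0.470, b = sin(fδ)/sin δ ≈ 0.666.
p = a·p₁ + b·p₂ ≈ (0.866, -0.350, -0.356); φ = arcsin(p_z) ≈ -20.87°, λ = atan2(p_y, p_x) ≈ -21.98°.

≈ 21°S, 22°W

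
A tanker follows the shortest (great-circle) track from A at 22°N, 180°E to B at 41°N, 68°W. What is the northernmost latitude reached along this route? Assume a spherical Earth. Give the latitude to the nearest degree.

≈ 50°N

The great circle lies in the plane with unit normal n̂ = (p₁ × p₂)/|p₁ × p₂|.
Here n̂_z ≈ +0.649; the vertex latitude is φ_max = arccos|n̂_z| ≈ 49.5°.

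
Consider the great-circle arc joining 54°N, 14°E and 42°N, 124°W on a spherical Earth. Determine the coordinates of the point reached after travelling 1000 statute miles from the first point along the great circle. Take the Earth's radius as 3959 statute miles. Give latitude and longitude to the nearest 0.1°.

≈ 65.5°N, 3.9°W

From cos δ = sin φ₁ sin φ₂ + cos φ₁ cos φ₂ cos Δλ, the central angle is δ ≈ 1.352 rad (77.5°). The total great-circle distance is δ·R ≈ 1.352 × 3959 ≈ 5354 mi, so the target fraction is f = 1000/5354 ≈ 0.187.
Interpolate at f ≈ 0.187 with slerp weights a = sin((1−f)δ)/sin δ ≈ 0.913, b = sin(fδ)/sin δ ≈ 0.256.
p = a·p₁ + b·p₂ ≈ (0.414, -0.028, 0.910); φ = arcsin(p_z) ≈ 65.47°, λ = atan2(p_y, p_x) ≈ -3.86°.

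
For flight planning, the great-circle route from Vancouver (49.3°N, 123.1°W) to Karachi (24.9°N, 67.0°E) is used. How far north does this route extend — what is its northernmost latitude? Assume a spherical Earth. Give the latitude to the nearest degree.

≈ 84°N

The great circle lies in the plane with unit normal n̂ = (p₁ × p₂)/|p₁ × p₂|.
Here n̂_z ≈ -0.108; the vertex latitude is φ_max = arccos|n̂_z| ≈ 83.8°.
Check via Clairaut: cos φ_max = |cos φ₁| · sin C = cos(49.3°)·sin(9.5°) ≈ 0.108, again giving ≈ 83.8°.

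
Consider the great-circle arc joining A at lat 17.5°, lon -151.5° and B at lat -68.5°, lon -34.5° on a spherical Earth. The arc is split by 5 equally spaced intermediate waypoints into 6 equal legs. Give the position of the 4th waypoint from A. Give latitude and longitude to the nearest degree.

≈ lat -53°, lon -115°

The haversine formula gives a central angle δ ≈ 2.025 rad (116.0°) between the endpoints.
Interpolate at f = 4/6 with slerp weights a = sin((1−f)δ)/sin δ ≈ 0.695, b = sin(fδ)/sin δ ≈ 1.086.
p = a·p₁ + b·p₂ ≈ (-0.255, -0.542, -0.801); φ = arcsin(p_z) ≈ -53.23°, λ = atan2(p_y, p_x) ≈ -115.19°.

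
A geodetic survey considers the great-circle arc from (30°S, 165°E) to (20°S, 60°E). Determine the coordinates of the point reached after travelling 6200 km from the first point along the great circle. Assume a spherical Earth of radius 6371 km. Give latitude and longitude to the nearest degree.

From cos δ = sin φ₁ sin φ₂ + cos φ₁ cos φ₂ cos Δλ, the central angle is δ ≈ 1.610 rad (92.3°). The total great-circle distance is δ·R ≈ 1.610 × 6371 ≈ 10260 km, so the target fraction is f = 6200/10260 ≈ 0.604.
Interpolate at f ≈ 0.604 with slerp weights a = sin((1−f)δ)/sin δ ≈ 0.595, b = sin(fδ)/sin δ ≈ 0.827.
p = a·p₁ + b·p₂ ≈ (-0.109, 0.807, -0.581); φ = arcsin(p_z) ≈ -35.50°, λ = atan2(p_y, p_x) ≈ 97.72°.

≈ (35°S, 98°E)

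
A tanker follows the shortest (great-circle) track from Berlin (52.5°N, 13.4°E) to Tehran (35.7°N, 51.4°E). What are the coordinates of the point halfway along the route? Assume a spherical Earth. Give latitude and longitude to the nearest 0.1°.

Convert each endpoint to a unit vector on the sphere (x = cos φ cos λ, y = cos φ sin λ, z = sin φ).
The central angle between the endpoints is δ = arccos(p₁·p₂) ≈ 0.550 rad (31.5°).
Interpolate at f = 1/2 with slerp weights a = sin((1−f)δ)/sin δ ≈ 0.520, b = sin(fδ)/sin δ ≈ 0.520.
p = a·p₁ + b·p₂ ≈ (0.571, 0.403, 0.715); φ = arcsin(p_z) ≈ 45.67°, λ = atan2(p_y, p_x) ≈ 35.22°.

≈ 45.7°N, 35.2°E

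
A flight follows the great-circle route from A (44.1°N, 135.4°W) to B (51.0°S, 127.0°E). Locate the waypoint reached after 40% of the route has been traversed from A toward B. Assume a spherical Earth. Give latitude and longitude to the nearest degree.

≈ (5°N, 173°W)

Write both endpoints as unit vectors p₁, p₂ with components (cos φ cos λ, cos φ sin λ, sin φ).
The central angle between the endpoints is δ = arccos(p₁·p₂) ≈ 2.215 rad (126.9°).
Interpolate at f = 0.40 with slerp weights a = sin((1−f)δ)/sin δ ≈ 1.214, b = sin(fδ)/sin δ ≈ 0.969.
p = a·p₁ + b·p₂ ≈ (-0.988, -0.125, 0.092); φ = arcsin(p_z) ≈ 5.29°, λ = atan2(p_y, p_x) ≈ -172.76°.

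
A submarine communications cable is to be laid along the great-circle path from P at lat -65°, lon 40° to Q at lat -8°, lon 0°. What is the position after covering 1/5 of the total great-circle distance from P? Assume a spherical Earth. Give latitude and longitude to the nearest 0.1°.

≈ lat -55.0°, lon 24.2°

Convert each endpoint to a unit vector on the sphere (x = cos φ cos λ, y = cos φ sin λ, z = sin φ).
The central angle between the endpoints is δ = arccos(p₁·p₂) ≈ 1.108 rad (63.5°).
Interpolate at f = 1/5 with slerp weights a = sin((1−f)δ)/sin δ ≈ 0.866, b = sin(fδ)/sin δ ≈ 0.246.
p = a·p₁ + b·p₂ ≈ (0.524, 0.235, -0.819); φ = arcsin(p_z) ≈ -54.98°, λ = atan2(p_y, p_x) ≈ 24.19°.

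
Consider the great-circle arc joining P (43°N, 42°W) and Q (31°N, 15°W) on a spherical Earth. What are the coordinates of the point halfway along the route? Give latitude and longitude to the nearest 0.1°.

Write both endpoints as unit vectors p₁, p₂ with components (cos φ cos λ, cos φ sin λ, sin φ).
The central angle between the endpoints is δ = arccos(p₁·p₂) ≈ 0.428 rad (24.5°).
Interpolate at f = 1/2 with slerp weights a = sin((1−f)δ)/sin δ ≈ 0.512, b = sin(fδ)/sin δ ≈ 0.512.
p = a·p₁ + b·p₂ ≈ (0.702, -0.364, 0.612); φ = arcsin(p_z) ≈ 37.77°, λ = atan2(p_y, p_x) ≈ -27.41°.

≈ (37.8°N, 27.4°W)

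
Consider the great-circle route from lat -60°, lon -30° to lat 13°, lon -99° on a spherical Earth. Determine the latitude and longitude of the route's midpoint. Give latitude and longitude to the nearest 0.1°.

≈ lat -27.3°, lon -77.0°

Convert each endpoint to a unit vector on the sphere (x = cos φ cos λ, y = cos φ sin λ, z = sin φ).
The central angle between the endpoints is δ = arccos(p₁·p₂) ≈ 1.591 rad (91.2°).
Interpolate at f = 1/2 with slerp weights a = sin((1−f)δ)/sin δ ≈ 0.714, b = sin(fδ)/sin δ ≈ 0.714.
p = a·p₁ + b·p₂ ≈ (0.200, -0.866, -0.458); φ = arcsin(p_z) ≈ -27.26°, λ = atan2(p_y, p_x) ≈ -76.97°.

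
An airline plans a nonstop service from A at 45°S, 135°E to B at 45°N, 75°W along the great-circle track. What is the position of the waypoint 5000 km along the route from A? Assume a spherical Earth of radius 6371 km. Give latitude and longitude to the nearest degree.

From cos δ = sin φ₁ sin φ₂ + cos φ₁ cos φ₂ cos Δλ, the central angle is δ ≈ 2.773 rad (158.9°). The total great-circle distance is δ·R ≈ 2.773 × 6371 ≈ 17670 km, so the target fraction is f = 5000/17670 ≈ 0.283.
Interpolate at f ≈ 0.283 with slerp weights a = sin((1−f)δ)/sin δ ≈ 2.540, b = sin(fδ)/sin δ ≈ 1.964.
p = a·p₁ + b·p₂ ≈ (-0.911, -0.071, -0.407); φ = arcsin(p_z) ≈ -24.03°, λ = atan2(p_y, p_x) ≈ -175.51°.

≈ 24°S, 176°W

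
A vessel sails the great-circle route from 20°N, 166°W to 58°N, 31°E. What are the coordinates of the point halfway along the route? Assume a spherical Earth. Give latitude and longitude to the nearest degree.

Write both endpoints as unit vectors p₁, p₂ with components (cos φ cos λ, cos φ sin λ, sin φ).
The central angle between the endpoints is δ = arccos(p₁·p₂) ≈ 1.758 rad (100.7°).
Interpolate at f = 1/2 with slerp weights a = sin((1−f)δ)/sin δ ≈ 0.784, b = sin(fδ)/sin δ ≈ 0.784.
p = a·p₁ + b·p₂ ≈ (-0.359, 0.036, 0.933); φ = arcsin(p_z) ≈ 68.87°, λ = atan2(p_y, p_x) ≈ 174.31°.

≈ 69°N, 174°E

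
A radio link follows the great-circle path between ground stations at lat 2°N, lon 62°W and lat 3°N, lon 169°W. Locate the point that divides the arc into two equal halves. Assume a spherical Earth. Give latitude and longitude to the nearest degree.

≈ lat 4°N, lon 115°W

The haversine formula gives a central angle δ ≈ 1.865 rad (106.9°) between the endpoints.
Interpolate at f = 1/2 with slerp weights a = sin((1−f)δ)/sin δ ≈ 0.839, b = sin(fδ)/sin δ ≈ 0.839.
p = a·p₁ + b·p₂ ≈ (-0.429, -0.900, 0.073); φ = arcsin(p_z) ≈ 4.20°, λ = atan2(p_y, p_x) ≈ -115.47°.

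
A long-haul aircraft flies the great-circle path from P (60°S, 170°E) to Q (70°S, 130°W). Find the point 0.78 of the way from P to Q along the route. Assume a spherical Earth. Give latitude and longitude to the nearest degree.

≈ (70°S, 147°W)

The haversine formula gives a central angle δ ≈ 0.453 rad (25.9°) between the endpoints.
Interpolate at f = 0.78 with slerp weights a = sin((1−f)δ)/sin δ ≈ 0.227, b = sin(fδ)/sin δ ≈ 0.791.
p = a·p₁ + b·p₂ ≈ (-0.286, -0.187, -0.940); φ = arcsin(p_z) ≈ -70.02°, λ = atan2(p_y, p_x) ≈ -146.74°.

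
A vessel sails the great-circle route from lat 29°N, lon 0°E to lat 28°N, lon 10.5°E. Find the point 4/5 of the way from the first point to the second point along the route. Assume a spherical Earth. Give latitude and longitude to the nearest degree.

From cos δ = sin φ₁ sin φ₂ + cos φ₁ cos φ₂ cos Δλ, the central angle is δ ≈ 0.162 rad (9.3°).
Interpolate at f = 4/5 with slerp weights a = sin((1−f)δ)/sin δ ≈ 0.201, b = sin(fδ)/sin δ ≈ 0.801.
p = a·p₁ + b·p₂ ≈ (0.871, 0.129, 0.474); φ = arcsin(p_z) ≈ 28.26°, λ = atan2(p_y, p_x) ≈ 8.42°.

≈ lat 28°N, lon 8°E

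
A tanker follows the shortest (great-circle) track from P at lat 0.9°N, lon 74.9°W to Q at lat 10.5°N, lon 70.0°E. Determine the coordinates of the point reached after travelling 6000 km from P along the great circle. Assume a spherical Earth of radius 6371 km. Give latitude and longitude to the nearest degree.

Convert each endpoint to a unit vector on the sphere (x = cos φ cos λ, y = cos φ sin λ, z = sin φ).
The central angle between the endpoints is δ = arccos(p₁·p₂) ≈ 2.501 rad (143.3°). The total great-circle distance is δ·R ≈ 2.501 × 6371 ≈ 15931 km, so the target fraction is f = 6000/15931 ≈ 0.377.
Interpolate at f ≈ 0.377 with slerp weights a = sin((1−f)δ)/sin δ ≈ 1.672, b = sin(fδ)/sin δ ≈ 1.352.
p = a·p₁ + b·p₂ ≈ (0.890, -0.365, 0.273); φ = arcsin(p_z) ≈ 15.82°, λ = atan2(p_y, p_x) ≈ -22.28°.

≈ lat 16°N, lon 22°W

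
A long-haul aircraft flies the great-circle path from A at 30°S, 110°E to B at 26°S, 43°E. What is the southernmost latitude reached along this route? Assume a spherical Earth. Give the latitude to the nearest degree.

The great circle lies in the plane with unit normal n̂ = (p₁ × p₂)/|p₁ × p₂|.
Here n̂_z ≈ -0.841; the vertex latitude is φ_max = arccos|n̂_z| ≈ 32.8°.
Check via Clairaut: cos φ_max = |cos φ₁| · sin C = cos(30.0°)·sin(103.9°) ≈ 0.841, again giving ≈ 32.8°.

≈ 33°S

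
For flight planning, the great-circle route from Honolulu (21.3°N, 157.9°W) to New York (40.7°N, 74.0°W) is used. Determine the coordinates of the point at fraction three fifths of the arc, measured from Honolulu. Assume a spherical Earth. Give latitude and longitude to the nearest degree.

From cos δ = sin φ₁ sin φ₂ + cos φ₁ cos φ₂ cos Δλ, the central angle is δ ≈ 1.254 rad (71.8°).
Interpolate at f = 3/5 with slerp weights a = sin((1−f)δ)/sin δ ≈ 0.506, b = sin(fδ)/sin δ ≈ 0.719.
p = a·p₁ + b·p₂ ≈ (-0.286, -0.701, 0.653); φ = arcsin(p_z) ≈ 40.74°, λ = atan2(p_y, p_x) ≈ -112.22°.

≈ (41°N, 112°W)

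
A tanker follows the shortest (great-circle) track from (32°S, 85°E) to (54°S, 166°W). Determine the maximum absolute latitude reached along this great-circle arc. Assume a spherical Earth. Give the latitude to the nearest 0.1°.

The great circle lies in the plane with unit normal n̂ = (p₁ × p₂)/|p₁ × p₂|.
Here n̂_z ≈ +0.489; the vertex latitude is φ_max = arccos|n̂_z| ≈ 60.7°.
Check via Clairaut: cos φ_max = |cos φ₁| · sin C = cos(32.0°)·sin(144.8°) ≈ 0.489, again giving ≈ 60.7°.

≈ 60.7°S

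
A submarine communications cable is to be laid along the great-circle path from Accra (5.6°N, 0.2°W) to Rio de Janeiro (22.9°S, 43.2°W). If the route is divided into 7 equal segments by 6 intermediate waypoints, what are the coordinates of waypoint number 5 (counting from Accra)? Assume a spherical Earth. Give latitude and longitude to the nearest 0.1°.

≈ (15.4°S, 30.0°W)

Write both endpoints as unit vectors p₁, p₂ with components (cos φ cos λ, cos φ sin λ, sin φ).
The central angle between the endpoints is δ = arccos(p₁·p₂) ≈ 0.886 rad (50.8°).
Interpolate at f = 5/7 with slerp weights a = sin((1−f)δ)/sin δ ≈ 0.323, b = sin(fδ)/sin δ ≈ 0.764.
p = a·p₁ + b·p₂ ≈ (0.835, -0.483, -0.266); φ = arcsin(p_z) ≈ -15.40°, λ = atan2(p_y, p_x) ≈ -30.04°.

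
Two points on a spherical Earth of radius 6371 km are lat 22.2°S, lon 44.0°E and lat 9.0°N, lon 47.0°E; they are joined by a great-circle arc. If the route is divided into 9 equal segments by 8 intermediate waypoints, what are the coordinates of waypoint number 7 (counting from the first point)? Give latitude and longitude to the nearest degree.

Convert each endpoint to a unit vector on the sphere (x = cos φ cos λ, y = cos φ sin λ, z = sin φ).
The central angle between the endpoints is δ = arccos(p₁·p₂) ≈ 0.547 rad (31.3°).
Interpolate at f = 7/9 with slerp weights a = sin((1−f)δ)/sin δ ≈ 0.233, b = sin(fδ)/sin δ ≈ 0.794.
p = a·p₁ + b·p₂ ≈ (0.690, 0.723, 0.036); φ = arcsin(p_z) ≈ 2.07°, λ = atan2(p_y, p_x) ≈ 46.35°.

≈ lat 2°N, lon 46°E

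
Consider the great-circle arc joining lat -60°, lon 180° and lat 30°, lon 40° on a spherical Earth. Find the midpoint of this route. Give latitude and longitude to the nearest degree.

≈ lat -32°, lon 74°

Write both endpoints as unit vectors p₁, p₂ with components (cos φ cos λ, cos φ sin λ, sin φ).
The central angle between the endpoints is δ = arccos(p₁·p₂) ≈ 2.441 rad (139.9°).
Interpolate at f = 1/2 with slerp weights a = sin((1−f)δ)/sin δ ≈ 1.458, b = sin(fδ)/sin δ ≈ 1.458.
p = a·p₁ + b·p₂ ≈ (0.238, 0.812, -0.534); φ = arcsin(p_z) ≈ -32.25°, λ = atan2(p_y, p_x) ≈ 73.64°.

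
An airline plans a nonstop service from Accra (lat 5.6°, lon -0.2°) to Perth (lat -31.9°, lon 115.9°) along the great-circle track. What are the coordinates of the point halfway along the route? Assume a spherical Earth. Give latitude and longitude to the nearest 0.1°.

≈ lat -23.7°, lon 50.6°

Write both endpoints as unit vectors p₁, p₂ with components (cos φ cos λ, cos φ sin λ, sin φ).
The central angle between the endpoints is δ = arccos(p₁·p₂) ≈ 2.008 rad (115.0°).
Interpolate at f = 1/2 with slerp weights a = sin((1−f)δ)/sin δ ≈ 0.931, b = sin(fδ)/sin δ ≈ 0.931.
p = a·p₁ + b·p₂ ≈ (0.581, 0.708, -0.401); φ = arcsin(p_z) ≈ -23.65°, λ = atan2(p_y, p_x) ≈ 50.60°.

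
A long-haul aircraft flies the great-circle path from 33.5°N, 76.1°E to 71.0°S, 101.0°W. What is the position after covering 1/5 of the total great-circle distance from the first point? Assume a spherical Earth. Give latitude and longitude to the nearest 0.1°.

≈ 5.0°N, 75.4°E

The haversine formula gives a central angle δ ≈ 2.487 rad (142.5°) between the endpoints.
Interpolate at f = 1/5 with slerp weights a = sin((1−f)δ)/sin δ ≈ 1.500, b = sin(fδ)/sin δ ≈ 0.783.
p = a·p₁ + b·p₂ ≈ (0.252, 0.964, 0.087); φ = arcsin(p_z) ≈ 5.01°, λ = atan2(p_y, p_x) ≈ 75.36°.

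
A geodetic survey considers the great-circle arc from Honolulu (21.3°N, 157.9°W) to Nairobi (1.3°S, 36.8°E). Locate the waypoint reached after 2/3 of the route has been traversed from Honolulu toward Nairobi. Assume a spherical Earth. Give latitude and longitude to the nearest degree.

The haversine formula gives a central angle δ ≈ 2.712 rad (155.4°) between the endpoints.
Interpolate at f = 2/3 with slerp weights a = sin((1−f)δ)/sin δ ≈ 1.887, b = sin(fδ)/sin δ ≈ 2.335.
p = a·p₁ + b·p₂ ≈ (0.240, 0.736, 0.633); φ = arcsin(p_z) ≈ 39.25°, λ = atan2(p_y, p_x) ≈ 71.98°.

≈ 39°N, 72°E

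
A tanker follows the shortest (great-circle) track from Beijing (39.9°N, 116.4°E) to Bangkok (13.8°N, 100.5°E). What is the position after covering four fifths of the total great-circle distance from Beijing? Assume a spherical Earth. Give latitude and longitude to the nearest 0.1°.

From cos δ = sin φ₁ sin φ₂ + cos φ₁ cos φ₂ cos Δλ, the central angle is δ ≈ 0.517 rad (29.6°).
Interpolate at f = 4/5 with slerp weights a = sin((1−f)δ)/sin δ ≈ 0.209, b = sin(fδ)/sin δ ≈ 0.813.
p = a·p₁ + b·p₂ ≈ (-0.215, 0.920, 0.328); φ = arcsin(p_z) ≈ 19.14°, λ = atan2(p_y, p_x) ≈ 103.16°.

≈ 19.1°N, 103.2°E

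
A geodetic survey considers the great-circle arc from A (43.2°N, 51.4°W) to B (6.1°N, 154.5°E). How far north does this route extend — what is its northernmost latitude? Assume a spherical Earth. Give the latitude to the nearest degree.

The great circle lies in the plane with unit normal n̂ = (p₁ × p₂)/|p₁ × p₂|.
Here n̂_z ≈ -0.388; the vertex latitude is φ_max = arccos|n̂_z| ≈ 67.1°.
Check via Clairaut: cos φ_max = |cos φ₁| · sin C = cos(43.2°)·sin(32.2°) ≈ 0.388, again giving ≈ 67.1°.

≈ 67°N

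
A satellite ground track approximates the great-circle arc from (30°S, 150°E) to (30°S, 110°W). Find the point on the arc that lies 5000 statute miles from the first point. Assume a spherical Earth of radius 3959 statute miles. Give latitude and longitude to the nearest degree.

Convert each endpoint to a unit vector on the sphere (x = cos φ cos λ, y = cos φ sin λ, z = sin φ).
The central angle between the endpoints is δ = arccos(p₁·p₂) ≈ 1.451 rad (83.1°). The total great-circle distance is δ·R ≈ 1.451 × 3959 ≈ 5743 mi, so the target fraction is f = 5000/5743 ≈ 0.871.
Interpolate at f ≈ 0.871 with slerp weights a = sin((1−f)δ)/sin δ ≈ 0.188, b = sin(fδ)/sin δ ≈ 0.960.
p = a·p₁ + b·p₂ ≈ (-0.425, -0.700, -0.574); φ = arcsin(p_z) ≈ -35.03°, λ = atan2(p_y, p_x) ≈ -121.29°.

≈ (35°S, 121°W)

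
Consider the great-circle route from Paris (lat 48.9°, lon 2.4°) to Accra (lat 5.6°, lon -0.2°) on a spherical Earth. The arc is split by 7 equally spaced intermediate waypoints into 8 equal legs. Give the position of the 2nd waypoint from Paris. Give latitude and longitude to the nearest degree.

The haversine formula gives a central angle δ ≈ 0.757 rad (43.4°) between the endpoints.
Interpolate at f = 2/8 with slerp weights a = sin((1−f)δ)/sin δ ≈ 0.783, b = sin(fδ)/sin δ ≈ 0.274.
p = a·p₁ + b·p₂ ≈ (0.787, 0.021, 0.617); φ = arcsin(p_z) ≈ 38.08°, λ = atan2(p_y, p_x) ≈ 1.50°.

≈ lat 38°, lon 1°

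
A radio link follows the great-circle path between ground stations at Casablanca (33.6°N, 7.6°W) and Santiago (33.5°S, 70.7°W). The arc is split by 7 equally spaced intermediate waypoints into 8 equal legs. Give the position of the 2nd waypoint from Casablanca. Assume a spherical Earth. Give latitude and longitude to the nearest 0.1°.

≈ 17.4°N, 24.9°W

Convert each endpoint to a unit vector on the sphere (x = cos φ cos λ, y = cos φ sin λ, z = sin φ).
The central angle between the endpoints is δ = arccos(p₁·p₂) ≈ 1.562 rad (89.5°).
Interpolate at f = 2/8 with slerp weights a = sin((1−f)δ)/sin δ ≈ 0.921, b = sin(fδ)/sin δ ≈ 0.381.
p = a·p₁ + b·p₂ ≈ (0.866, -0.401, 0.300); φ = arcsin(p_z) ≈ 17.44°, λ = atan2(p_y, p_x) ≈ -24.86°.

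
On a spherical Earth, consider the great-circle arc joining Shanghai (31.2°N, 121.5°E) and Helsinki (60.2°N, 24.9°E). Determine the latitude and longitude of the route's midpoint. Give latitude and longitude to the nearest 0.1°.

≈ (55.9°N, 89.8°E)

Convert each endpoint to a unit vector on the sphere (x = cos φ cos λ, y = cos φ sin λ, z = sin φ).
The central angle between the endpoints is δ = arccos(p₁·p₂) ≈ 1.159 rad (66.4°).
Interpolate at f = 1/2 with slerp weights a = sin((1−f)δ)/sin δ ≈ 0.597, b = sin(fδ)/sin δ ≈ 0.597.
p = a·p₁ + b·p₂ ≈ (0.002, 0.561, 0.828); φ = arcsin(p_z) ≈ 55.89°, λ = atan2(p_y, p_x) ≈ 89.76°.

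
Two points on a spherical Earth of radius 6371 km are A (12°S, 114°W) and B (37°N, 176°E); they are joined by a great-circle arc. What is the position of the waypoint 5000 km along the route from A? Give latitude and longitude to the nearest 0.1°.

Write both endpoints as unit vectors p₁, p₂ with components (cos φ cos λ, cos φ sin λ, sin φ).
The central angle between the endpoints is δ = arccos(p₁·p₂) ≈ 1.428 rad (81.8°). The total great-circle distance is δ·R ≈ 1.428 × 6371 ≈ 9099 km, so the target fraction is f = 5000/9099 ≈ 0.549.
Interpolate at f ≈ 0.549 with slerp weights a = sin((1−f)δ)/sin δ ≈ 0.606, b = sin(fδ)/sin δ ≈ 0.714.
p = a·p₁ + b·p₂ ≈ (-0.810, -0.502, 0.304); φ = arcsin(p_z) ≈ 17.68°, λ = atan2(p_y, p_x) ≈ -148.22°.

≈ (17.7°N, 148.2°W)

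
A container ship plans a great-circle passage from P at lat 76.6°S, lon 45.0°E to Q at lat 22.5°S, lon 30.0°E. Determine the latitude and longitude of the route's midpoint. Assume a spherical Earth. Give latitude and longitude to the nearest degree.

≈ lat 50°S, lon 33°E

The haversine formula gives a central angle δ ≈ 0.953 rad (54.6°) between the endpoints.
Interpolate at f = 1/2 with slerp weights a = sin((1−f)δ)/sin δ ≈ 0.563, b = sin(fδ)/sin δ ≈ 0.563.
p = a·p₁ + b·p₂ ≈ (0.542, 0.352, -0.763); φ = arcsin(p_z) ≈ -49.71°, λ = atan2(p_y, p_x) ≈ 32.99°.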